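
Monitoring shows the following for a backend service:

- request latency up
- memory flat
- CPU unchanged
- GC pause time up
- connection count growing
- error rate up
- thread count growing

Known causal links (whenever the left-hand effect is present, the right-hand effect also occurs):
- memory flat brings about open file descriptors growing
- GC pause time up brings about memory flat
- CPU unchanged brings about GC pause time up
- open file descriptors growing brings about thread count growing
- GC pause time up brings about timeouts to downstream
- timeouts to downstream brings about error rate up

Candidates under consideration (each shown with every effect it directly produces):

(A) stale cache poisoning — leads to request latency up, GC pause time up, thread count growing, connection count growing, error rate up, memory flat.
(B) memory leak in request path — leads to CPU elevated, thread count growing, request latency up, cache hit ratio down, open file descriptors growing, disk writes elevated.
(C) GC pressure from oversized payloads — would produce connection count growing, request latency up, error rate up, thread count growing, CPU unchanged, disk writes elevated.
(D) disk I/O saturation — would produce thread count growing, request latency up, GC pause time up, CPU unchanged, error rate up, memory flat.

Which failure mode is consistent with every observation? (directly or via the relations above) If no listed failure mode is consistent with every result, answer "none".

C

Checking each candidate against the observations:
(A) stale cache poisoning — does not account for CPU unchanged
(B) memory leak in request path — request latency up match; memory flat miss; CPU unchanged miss; GC pause time up miss; connection count growing miss; error rate up miss; thread count growing match
(C) GC pressure from oversized payloads — accounts for every observation (memory flat via CPU unchanged → GC pause time up → memory flat)
(D) disk I/O saturation — does not account for connection count growing
(C) is the only candidate with no mismatches.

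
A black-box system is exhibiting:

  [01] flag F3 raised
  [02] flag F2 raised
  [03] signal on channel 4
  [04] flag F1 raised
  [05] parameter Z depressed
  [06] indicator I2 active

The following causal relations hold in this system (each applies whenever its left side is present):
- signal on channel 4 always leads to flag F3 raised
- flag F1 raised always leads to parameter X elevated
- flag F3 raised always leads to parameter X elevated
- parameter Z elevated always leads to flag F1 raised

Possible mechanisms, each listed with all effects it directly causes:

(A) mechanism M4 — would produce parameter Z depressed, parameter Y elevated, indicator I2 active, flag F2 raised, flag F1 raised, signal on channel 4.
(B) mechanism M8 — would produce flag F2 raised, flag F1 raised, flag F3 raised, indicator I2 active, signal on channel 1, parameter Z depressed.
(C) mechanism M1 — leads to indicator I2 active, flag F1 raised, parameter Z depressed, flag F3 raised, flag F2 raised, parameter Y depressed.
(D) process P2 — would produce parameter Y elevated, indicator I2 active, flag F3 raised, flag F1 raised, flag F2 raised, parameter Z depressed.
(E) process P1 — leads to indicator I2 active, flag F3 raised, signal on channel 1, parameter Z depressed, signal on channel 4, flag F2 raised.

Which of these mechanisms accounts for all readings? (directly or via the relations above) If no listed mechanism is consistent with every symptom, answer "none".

For each candidate, compare predicted effects to what was observed:
(A) mechanism M4 — flag F3 raised ✓ (by signal on channel 4 → flag F3 raised); flag F2 raised ✓; signal on channel 4 ✓; flag F1 raised ✓; parameter Z depressed ✓; indicator I2 active ✓
(B) mechanism M8 — flag F3 raised ✓; flag F2 raised ✓; signal on channel 4 ✗; flag F1 raised ✓; parameter Z depressed ✓; indicator I2 active ✓
(C) mechanism M1 — does not account for signal on channel 4
(D) process P2 — flag F3 raised ✓; flag F2 raised ✓; signal on channel 4 ✗; flag F1 raised ✓; parameter Z depressed ✓; indicator I2 active ✓
(E) process P1 — does not account for flag F1 raised
(A) is the only candidate with no mismatches.

A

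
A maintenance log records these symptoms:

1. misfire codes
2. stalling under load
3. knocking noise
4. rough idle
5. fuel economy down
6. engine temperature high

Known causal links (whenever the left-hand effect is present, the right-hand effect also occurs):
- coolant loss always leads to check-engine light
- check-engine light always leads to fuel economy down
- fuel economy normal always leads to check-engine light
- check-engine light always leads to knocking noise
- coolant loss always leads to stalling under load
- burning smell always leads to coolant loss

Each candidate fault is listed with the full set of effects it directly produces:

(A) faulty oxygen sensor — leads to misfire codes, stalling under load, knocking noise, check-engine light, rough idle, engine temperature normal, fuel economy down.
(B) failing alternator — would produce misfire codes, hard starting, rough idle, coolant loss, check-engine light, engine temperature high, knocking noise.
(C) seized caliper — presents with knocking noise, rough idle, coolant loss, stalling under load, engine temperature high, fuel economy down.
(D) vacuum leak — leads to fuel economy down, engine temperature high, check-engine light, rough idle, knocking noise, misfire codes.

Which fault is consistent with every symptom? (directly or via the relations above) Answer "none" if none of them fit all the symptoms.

B

Checking each candidate against the observations:
(A) faulty oxygen sensor — misfire codes +; stalling under load +; knocking noise +; rough idle +; fuel economy down +; engine temperature high -
(B) failing alternator — misfire codes +; stalling under load + (via coolant loss → stalling under load); knocking noise +; rough idle +; fuel economy down + (via check-engine light → fuel economy down); engine temperature high +
(C) seized caliper — misfire codes -; stalling under load +; knocking noise +; rough idle +; fuel economy down +; engine temperature high +
(D) vacuum leak — misfire codes +; stalling under load -; knocking noise +; rough idle +; fuel economy down +; engine temperature high +
(B) is the only candidate with no mismatches.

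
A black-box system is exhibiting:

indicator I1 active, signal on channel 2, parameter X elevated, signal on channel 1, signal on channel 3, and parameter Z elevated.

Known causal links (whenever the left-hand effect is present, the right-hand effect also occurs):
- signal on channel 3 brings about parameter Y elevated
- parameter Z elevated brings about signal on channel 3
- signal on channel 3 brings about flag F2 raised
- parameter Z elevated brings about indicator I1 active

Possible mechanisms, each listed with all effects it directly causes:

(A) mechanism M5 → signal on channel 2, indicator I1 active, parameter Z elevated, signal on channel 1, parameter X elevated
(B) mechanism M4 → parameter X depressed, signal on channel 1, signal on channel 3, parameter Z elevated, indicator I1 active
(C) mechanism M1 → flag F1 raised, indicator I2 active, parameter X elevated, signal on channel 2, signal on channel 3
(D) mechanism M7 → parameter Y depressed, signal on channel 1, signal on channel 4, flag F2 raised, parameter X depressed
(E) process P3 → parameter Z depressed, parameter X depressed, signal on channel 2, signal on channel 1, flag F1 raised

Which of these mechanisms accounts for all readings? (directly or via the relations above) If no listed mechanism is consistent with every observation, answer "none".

For each candidate, compare predicted effects to what was observed:
(A) mechanism M5 — indicator I1 active yes; signal on channel 2 yes; parameter X elevated yes; signal on channel 1 yes; signal on channel 3 yes (by parameter Z elevated → signal on channel 3); parameter Z elevated yes
(B) mechanism M4 — indicator I1 active yes; signal on channel 2 NO; parameter X elevated NO; signal on channel 1 yes; signal on channel 3 yes; parameter Z elevated yes
(C) mechanism M1 — indicator I1 active NO; signal on channel 2 yes; parameter X elevated yes; signal on channel 1 NO; signal on channel 3 yes; parameter Z elevated NO
(D) mechanism M7 — fails on indicator I1 active, signal on channel 2, parameter X elevated, signal on channel 3, parameter Z elevated (predicts parameter X depressed, not parameter X elevated)
(E) process P3 — fails on indicator I1 active, parameter X elevated, signal on channel 3, parameter Z elevated (predicts parameter X depressed, not parameter X elevated; predicts parameter Z depressed, not parameter Z elevated)
Only (A) is consistent with every observation.

A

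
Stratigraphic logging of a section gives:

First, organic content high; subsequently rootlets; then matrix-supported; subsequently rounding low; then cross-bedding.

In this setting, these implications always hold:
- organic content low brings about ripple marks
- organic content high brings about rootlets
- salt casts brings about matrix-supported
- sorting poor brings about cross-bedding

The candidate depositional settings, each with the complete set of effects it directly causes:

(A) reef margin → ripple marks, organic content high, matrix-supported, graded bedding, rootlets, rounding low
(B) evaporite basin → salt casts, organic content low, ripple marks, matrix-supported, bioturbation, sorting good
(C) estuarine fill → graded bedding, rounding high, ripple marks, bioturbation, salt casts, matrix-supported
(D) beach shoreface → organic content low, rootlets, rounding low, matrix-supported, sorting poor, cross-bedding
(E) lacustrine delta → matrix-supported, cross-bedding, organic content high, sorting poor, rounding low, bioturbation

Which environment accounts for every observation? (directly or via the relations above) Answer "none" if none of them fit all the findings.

Checking each candidate against the observations:
(A) reef margin — organic content high yes; rootlets yes; matrix-supported yes; rounding low yes; cross-bedding NO
(B) evaporite basin — organic content high NO; rootlets NO; matrix-supported yes; rounding low NO; cross-bedding NO
(C) estuarine fill — organic content high NO; rootlets NO; matrix-supported yes; rounding low NO; cross-bedding NO
(D) beach shoreface — organic content high NO; rootlets yes; matrix-supported yes; rounding low yes; cross-bedding yes
(E) lacustrine delta — accounts for every observation (rootlets by organic content high → rootlets)
Only (E) is consistent with every observation.

E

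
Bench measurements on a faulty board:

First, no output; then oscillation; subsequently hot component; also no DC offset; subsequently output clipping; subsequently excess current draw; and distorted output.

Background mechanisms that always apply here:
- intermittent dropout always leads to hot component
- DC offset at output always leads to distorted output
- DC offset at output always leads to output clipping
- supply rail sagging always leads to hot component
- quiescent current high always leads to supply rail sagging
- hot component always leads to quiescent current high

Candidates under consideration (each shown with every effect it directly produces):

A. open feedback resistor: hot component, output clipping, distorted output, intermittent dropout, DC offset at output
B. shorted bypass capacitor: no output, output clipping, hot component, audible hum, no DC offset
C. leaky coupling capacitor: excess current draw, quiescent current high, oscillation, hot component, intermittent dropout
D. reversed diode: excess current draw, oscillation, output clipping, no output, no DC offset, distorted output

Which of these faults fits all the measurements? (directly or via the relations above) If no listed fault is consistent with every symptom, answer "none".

none

For each candidate, compare predicted effects to what was observed:
(A) open feedback resistor — fails on no output, oscillation, no DC offset, excess current draw (predicts DC offset at output, not no DC offset)
(B) shorted bypass capacitor — no output yes; oscillation NO; hot component yes; no DC offset yes; output clipping yes; excess current draw NO; distorted output NO
(C) leaky coupling capacitor — does not account for no output, no DC offset, output clipping, distorted output
(D) reversed diode — no output yes; oscillation yes; hot component NO; no DC offset yes; output clipping yes; excess current draw yes; distorted output yes
No candidate is consistent with all observations.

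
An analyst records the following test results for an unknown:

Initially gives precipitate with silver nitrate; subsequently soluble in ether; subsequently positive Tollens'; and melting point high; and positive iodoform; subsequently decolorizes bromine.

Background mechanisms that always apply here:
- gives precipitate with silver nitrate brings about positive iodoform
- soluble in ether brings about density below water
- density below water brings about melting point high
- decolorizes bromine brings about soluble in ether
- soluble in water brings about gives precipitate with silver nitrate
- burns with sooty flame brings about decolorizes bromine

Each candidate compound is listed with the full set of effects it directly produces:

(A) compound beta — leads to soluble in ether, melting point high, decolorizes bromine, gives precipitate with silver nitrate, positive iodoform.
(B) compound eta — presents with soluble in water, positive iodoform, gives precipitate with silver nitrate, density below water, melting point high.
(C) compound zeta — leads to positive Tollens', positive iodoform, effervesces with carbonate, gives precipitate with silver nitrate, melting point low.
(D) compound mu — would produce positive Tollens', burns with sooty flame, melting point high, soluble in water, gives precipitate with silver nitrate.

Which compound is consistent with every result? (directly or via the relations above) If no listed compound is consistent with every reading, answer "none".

Checking each candidate against the observations:
(A) compound beta — gives precipitate with silver nitrate ✓; soluble in ether ✓; positive Tollens' ✗; melting point high ✓; positive iodoform ✓; decolorizes bromine ✓
(B) compound eta — does not account for soluble in ether, positive Tollens', decolorizes bromine
(C) compound zeta — gives precipitate with silver nitrate ✓; soluble in ether ✗; positive Tollens' ✓; melting point high ✗; positive iodoform ✓; decolorizes bromine ✗
(D) compound mu — gives precipitate with silver nitrate ✓; soluble in ether ✓ (through burns with sooty flame → decolorizes bromine → soluble in ether); positive Tollens' ✓; melting point high ✓; positive iodoform ✓ (through gives precipitate with silver nitrate → positive iodoform); decolorizes bromine ✓ (through burns with sooty flame → decolorizes bromine)
Only (D) is consistent with every observation.

D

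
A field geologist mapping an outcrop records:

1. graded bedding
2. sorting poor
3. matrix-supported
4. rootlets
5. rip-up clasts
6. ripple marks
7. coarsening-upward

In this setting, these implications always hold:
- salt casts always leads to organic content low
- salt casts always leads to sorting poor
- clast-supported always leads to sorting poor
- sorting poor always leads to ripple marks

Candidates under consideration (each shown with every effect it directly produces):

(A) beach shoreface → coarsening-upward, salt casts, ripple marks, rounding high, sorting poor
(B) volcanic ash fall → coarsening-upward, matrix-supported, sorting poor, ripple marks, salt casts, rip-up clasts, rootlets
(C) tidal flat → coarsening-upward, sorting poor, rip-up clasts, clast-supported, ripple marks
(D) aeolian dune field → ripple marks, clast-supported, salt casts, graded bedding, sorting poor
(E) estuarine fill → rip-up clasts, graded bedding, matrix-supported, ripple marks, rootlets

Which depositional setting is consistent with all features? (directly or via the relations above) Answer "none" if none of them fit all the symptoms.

none

Checking each candidate against the observations:
(A) beach shoreface — graded bedding miss; sorting poor match; matrix-supported miss; rootlets miss; rip-up clasts miss; ripple marks match; coarsening-upward match
(B) volcanic ash fall — graded bedding miss; sorting poor match; matrix-supported match; rootlets match; rip-up clasts match; ripple marks match; coarsening-upward match
(C) tidal flat — graded bedding miss; sorting poor match; matrix-supported miss; rootlets miss; rip-up clasts match; ripple marks match; coarsening-upward match
(D) aeolian dune field — graded bedding match; sorting poor match; matrix-supported miss; rootlets miss; rip-up clasts miss; ripple marks match; coarsening-upward miss
(E) estuarine fill — graded bedding match; sorting poor miss; matrix-supported match; rootlets match; rip-up clasts match; ripple marks match; coarsening-upward miss
None of the listed candidates fits everything.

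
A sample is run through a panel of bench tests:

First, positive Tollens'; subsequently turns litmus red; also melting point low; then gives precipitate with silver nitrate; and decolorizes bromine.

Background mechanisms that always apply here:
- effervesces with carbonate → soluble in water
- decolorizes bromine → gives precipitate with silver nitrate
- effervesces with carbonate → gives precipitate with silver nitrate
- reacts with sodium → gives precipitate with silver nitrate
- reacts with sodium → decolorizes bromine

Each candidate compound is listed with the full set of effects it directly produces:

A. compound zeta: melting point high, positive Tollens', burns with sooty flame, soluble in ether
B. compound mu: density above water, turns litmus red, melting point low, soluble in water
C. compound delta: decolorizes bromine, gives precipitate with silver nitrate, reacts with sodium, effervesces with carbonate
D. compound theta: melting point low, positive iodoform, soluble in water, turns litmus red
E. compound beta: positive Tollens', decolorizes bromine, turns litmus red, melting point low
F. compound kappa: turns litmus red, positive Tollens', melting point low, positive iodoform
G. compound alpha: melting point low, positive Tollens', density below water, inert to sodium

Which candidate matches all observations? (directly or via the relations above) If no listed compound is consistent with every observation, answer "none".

Per-candidate check:
(A) compound zeta — positive Tollens' ✓; turns litmus red ✗; melting point low ✗; gives precipitate with silver nitrate ✗; decolorizes bromine ✗
(B) compound mu — does not account for positive Tollens', gives precipitate with silver nitrate, decolorizes bromine
(C) compound delta — does not account for positive Tollens', turns litmus red, melting point low
(D) compound theta — positive Tollens' ✗; turns litmus red ✓; melting point low ✓; gives precipitate with silver nitrate ✗; decolorizes bromine ✗
(E) compound beta — positive Tollens' ✓; turns litmus red ✓; melting point low ✓; gives precipitate with silver nitrate ✓ (through decolorizes bromine → gives precipitate with silver nitrate); decolorizes bromine ✓
(F) compound kappa — does not account for gives precipitate with silver nitrate, decolorizes bromine
(G) compound alpha — does not account for turns litmus red, gives precipitate with silver nitrate, decolorizes bromine
(E) is the only candidate with no mismatches.

E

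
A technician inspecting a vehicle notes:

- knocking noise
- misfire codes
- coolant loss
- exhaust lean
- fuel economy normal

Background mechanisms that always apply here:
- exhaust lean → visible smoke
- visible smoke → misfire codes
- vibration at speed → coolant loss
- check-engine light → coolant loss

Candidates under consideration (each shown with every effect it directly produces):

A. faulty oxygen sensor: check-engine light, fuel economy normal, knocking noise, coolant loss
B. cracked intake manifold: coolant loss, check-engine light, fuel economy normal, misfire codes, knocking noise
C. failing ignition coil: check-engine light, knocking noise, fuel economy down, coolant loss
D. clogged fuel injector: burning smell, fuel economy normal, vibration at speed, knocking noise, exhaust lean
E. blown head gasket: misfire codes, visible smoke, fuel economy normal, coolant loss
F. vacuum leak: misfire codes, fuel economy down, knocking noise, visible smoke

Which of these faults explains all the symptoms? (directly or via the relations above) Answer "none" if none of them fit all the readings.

Per-candidate check:
(A) faulty oxygen sensor — knocking noise +; misfire codes -; coolant loss +; exhaust lean -; fuel economy normal +
(B) cracked intake manifold — does not account for exhaust lean
(C) failing ignition coil — knocking noise +; misfire codes -; coolant loss +; exhaust lean -; fuel economy normal -
(D) clogged fuel injector — accounts for every observation (misfire codes via exhaust lean → visible smoke → misfire codes)
(E) blown head gasket — knocking noise -; misfire codes +; coolant loss +; exhaust lean -; fuel economy normal +
(F) vacuum leak — fails on coolant loss, exhaust lean, fuel economy normal (predicts fuel economy down, not fuel economy normal)
Only (D) is consistent with every observation.

D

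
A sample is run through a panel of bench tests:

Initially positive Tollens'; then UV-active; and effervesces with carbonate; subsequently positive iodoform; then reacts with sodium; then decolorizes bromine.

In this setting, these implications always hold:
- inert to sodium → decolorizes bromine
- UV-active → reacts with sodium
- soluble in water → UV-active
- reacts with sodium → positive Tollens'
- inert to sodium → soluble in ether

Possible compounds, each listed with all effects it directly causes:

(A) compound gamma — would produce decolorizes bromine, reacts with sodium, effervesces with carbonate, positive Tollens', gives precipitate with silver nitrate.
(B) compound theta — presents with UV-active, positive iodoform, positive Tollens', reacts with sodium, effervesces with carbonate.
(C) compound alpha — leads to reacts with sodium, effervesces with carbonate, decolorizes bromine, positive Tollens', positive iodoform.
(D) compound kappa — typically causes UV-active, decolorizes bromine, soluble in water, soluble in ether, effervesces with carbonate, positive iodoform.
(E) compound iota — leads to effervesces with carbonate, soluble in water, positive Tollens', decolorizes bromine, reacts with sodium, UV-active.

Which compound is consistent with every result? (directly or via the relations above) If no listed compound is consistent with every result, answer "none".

Per-candidate check:
(A) compound gamma — does not account for UV-active, positive iodoform
(B) compound theta — positive Tollens' ✓; UV-active ✓; effervesces with carbonate ✓; positive iodoform ✓; reacts with sodium ✓; decolorizes bromine ✗
(C) compound alpha — positive Tollens' ✓; UV-active ✗; effervesces with carbonate ✓; positive iodoform ✓; reacts with sodium ✓; decolorizes bromine ✓
(D) compound kappa — positive Tollens' ✓ (through UV-active → reacts with sodium → positive Tollens'); UV-active ✓; effervesces with carbonate ✓; positive iodoform ✓; reacts with sodium ✓ (through UV-active → reacts with sodium); decolorizes bromine ✓
(E) compound iota — does not account for positive iodoform
Only (D) is consistent with every observation.

D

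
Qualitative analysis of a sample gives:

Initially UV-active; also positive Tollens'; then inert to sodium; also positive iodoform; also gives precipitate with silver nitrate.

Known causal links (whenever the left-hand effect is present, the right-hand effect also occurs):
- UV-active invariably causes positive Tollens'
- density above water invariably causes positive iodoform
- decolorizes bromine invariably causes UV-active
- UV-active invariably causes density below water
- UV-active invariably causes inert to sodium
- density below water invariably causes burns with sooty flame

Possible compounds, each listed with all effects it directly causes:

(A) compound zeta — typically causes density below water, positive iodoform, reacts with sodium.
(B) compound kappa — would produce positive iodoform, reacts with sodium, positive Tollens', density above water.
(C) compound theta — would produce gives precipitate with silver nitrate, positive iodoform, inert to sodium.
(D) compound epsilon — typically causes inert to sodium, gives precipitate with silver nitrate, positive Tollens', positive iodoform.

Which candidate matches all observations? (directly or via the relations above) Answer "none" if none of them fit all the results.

For each candidate, compare predicted effects to what was observed:
(A) compound zeta — fails on UV-active, positive Tollens', inert to sodium, gives precipitate with silver nitrate (predicts reacts with sodium, not inert to sodium)
(B) compound kappa — UV-active NO; positive Tollens' yes; inert to sodium NO; positive iodoform yes; gives precipitate with silver nitrate NO
(C) compound theta — does not account for UV-active, positive Tollens'
(D) compound epsilon — UV-active NO; positive Tollens' yes; inert to sodium yes; positive iodoform yes; gives precipitate with silver nitrate yes
No candidate is consistent with all observations.

none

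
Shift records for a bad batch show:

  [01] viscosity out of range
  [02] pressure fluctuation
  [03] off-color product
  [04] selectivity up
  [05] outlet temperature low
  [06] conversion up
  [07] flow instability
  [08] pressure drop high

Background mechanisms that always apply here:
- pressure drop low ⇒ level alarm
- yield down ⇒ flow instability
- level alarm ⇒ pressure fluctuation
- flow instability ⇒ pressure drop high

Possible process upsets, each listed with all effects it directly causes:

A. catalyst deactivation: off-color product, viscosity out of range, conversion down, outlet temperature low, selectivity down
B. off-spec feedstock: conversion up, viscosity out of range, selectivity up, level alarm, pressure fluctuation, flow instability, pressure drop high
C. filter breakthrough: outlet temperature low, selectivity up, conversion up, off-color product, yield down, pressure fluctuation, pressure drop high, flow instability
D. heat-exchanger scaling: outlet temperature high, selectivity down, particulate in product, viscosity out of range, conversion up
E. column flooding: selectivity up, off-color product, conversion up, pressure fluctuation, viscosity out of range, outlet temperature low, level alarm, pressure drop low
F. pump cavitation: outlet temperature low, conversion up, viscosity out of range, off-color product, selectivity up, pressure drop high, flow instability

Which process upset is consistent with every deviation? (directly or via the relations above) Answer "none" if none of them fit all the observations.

none

Testing each hypothesis:
(A) catalyst deactivation — viscosity out of range yes; pressure fluctuation NO; off-color product yes; selectivity up NO; outlet temperature low yes; conversion up NO; flow instability NO; pressure drop high NO
(B) off-spec feedstock — viscosity out of range yes; pressure fluctuation yes; off-color product NO; selectivity up yes; outlet temperature low NO; conversion up yes; flow instability yes; pressure drop high yes
(C) filter breakthrough — viscosity out of range NO; pressure fluctuation yes; off-color product yes; selectivity up yes; outlet temperature low yes; conversion up yes; flow instability yes; pressure drop high yes
(D) heat-exchanger scaling — viscosity out of range yes; pressure fluctuation NO; off-color product NO; selectivity up NO; outlet temperature low NO; conversion up yes; flow instability NO; pressure drop high NO
(E) column flooding — viscosity out of range yes; pressure fluctuation yes; off-color product yes; selectivity up yes; outlet temperature low yes; conversion up yes; flow instability NO; pressure drop high NO
(F) pump cavitation — does not account for pressure fluctuation
Every candidate fails on at least one observation.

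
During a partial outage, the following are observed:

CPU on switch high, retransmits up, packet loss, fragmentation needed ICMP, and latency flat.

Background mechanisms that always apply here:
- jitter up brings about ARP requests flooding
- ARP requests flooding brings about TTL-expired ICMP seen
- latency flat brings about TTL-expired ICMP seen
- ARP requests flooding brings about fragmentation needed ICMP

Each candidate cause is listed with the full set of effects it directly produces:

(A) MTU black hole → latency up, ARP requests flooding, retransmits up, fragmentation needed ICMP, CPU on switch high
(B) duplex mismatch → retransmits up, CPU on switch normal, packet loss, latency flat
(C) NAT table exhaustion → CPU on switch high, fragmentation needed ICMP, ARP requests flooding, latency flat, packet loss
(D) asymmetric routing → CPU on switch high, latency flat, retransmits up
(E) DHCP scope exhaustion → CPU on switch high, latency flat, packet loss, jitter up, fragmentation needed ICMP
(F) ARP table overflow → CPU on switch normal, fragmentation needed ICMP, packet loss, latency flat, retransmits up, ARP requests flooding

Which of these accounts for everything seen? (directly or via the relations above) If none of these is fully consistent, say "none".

Testing each hypothesis:
(A) MTU black hole — fails on packet loss, latency flat (predicts latency up, not latency flat)
(B) duplex mismatch — CPU on switch high NO; retransmits up yes; packet loss yes; fragmentation needed ICMP NO; latency flat yes
(C) NAT table exhaustion — CPU on switch high yes; retransmits up NO; packet loss yes; fragmentation needed ICMP yes; latency flat yes
(D) asymmetric routing — does not account for packet loss, fragmentation needed ICMP
(E) DHCP scope exhaustion — CPU on switch high yes; retransmits up NO; packet loss yes; fragmentation needed ICMP yes; latency flat yes
(F) ARP table overflow — fails on CPU on switch high (predicts CPU on switch normal, not CPU on switch high)
None of the listed candidates fits everything.

none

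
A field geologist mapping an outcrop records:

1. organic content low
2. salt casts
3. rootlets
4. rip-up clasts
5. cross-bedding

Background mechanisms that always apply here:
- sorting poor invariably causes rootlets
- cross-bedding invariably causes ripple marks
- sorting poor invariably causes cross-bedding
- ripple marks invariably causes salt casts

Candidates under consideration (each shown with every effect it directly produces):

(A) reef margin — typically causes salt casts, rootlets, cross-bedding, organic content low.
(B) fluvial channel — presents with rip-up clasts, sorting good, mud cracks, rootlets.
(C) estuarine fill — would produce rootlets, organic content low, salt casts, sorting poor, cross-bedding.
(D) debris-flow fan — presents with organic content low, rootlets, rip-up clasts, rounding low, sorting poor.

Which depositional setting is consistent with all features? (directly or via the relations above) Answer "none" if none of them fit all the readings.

D

Testing each hypothesis:
(A) reef margin — organic content low ✓; salt casts ✓; rootlets ✓; rip-up clasts ✗; cross-bedding ✓
(B) fluvial channel — does not account for organic content low, salt casts, cross-bedding
(C) estuarine fill — organic content low ✓; salt casts ✓; rootlets ✓; rip-up clasts ✗; cross-bedding ✓
(D) debris-flow fan — accounts for every observation (salt casts by sorting poor → cross-bedding → ripple marks → salt casts)
Only (D) is consistent with every observation.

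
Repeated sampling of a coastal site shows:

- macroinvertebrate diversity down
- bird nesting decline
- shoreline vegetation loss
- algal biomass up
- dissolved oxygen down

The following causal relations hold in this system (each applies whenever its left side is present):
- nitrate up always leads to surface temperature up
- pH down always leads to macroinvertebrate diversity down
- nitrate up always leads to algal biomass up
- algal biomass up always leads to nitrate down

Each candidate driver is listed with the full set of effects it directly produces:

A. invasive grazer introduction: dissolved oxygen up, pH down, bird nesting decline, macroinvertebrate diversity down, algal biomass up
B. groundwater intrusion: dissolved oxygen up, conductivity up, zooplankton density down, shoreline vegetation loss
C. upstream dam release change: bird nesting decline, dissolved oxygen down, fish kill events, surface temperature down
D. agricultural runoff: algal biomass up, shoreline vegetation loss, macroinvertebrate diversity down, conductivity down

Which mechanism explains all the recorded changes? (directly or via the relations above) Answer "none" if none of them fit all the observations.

Per-candidate check:
(A) invasive grazer introduction — fails on shoreline vegetation loss, dissolved oxygen down (predicts dissolved oxygen up, not dissolved oxygen down)
(B) groundwater intrusion — macroinvertebrate diversity down -; bird nesting decline -; shoreline vegetation loss +; algal biomass up -; dissolved oxygen down -
(C) upstream dam release change — does not account for macroinvertebrate diversity down, shoreline vegetation loss, algal biomass up
(D) agricultural runoff — macroinvertebrate diversity down +; bird nesting decline -; shoreline vegetation loss +; algal biomass up +; dissolved oxygen down -
Every candidate fails on at least one observation.

none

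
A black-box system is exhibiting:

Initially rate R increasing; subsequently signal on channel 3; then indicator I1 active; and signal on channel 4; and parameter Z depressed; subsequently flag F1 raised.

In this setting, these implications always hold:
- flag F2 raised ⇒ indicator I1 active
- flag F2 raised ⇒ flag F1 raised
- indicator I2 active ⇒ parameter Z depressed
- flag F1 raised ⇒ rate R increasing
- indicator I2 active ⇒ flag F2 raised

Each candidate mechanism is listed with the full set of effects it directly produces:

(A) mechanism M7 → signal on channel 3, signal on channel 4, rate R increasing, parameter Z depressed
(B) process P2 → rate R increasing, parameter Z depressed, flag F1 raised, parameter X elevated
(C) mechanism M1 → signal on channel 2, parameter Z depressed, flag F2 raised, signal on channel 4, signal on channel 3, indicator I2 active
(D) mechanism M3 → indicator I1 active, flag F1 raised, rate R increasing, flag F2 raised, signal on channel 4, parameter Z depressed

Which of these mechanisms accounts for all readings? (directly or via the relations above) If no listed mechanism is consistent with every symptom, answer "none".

C

Per-candidate check:
(A) mechanism M7 — rate R increasing +; signal on channel 3 +; indicator I1 active -; signal on channel 4 +; parameter Z depressed +; flag F1 raised -
(B) process P2 — does not account for signal on channel 3, indicator I1 active, signal on channel 4
(C) mechanism M1 — rate R increasing + (via flag F2 raised → flag F1 raised → rate R increasing); signal on channel 3 +; indicator I1 active + (via flag F2 raised → indicator I1 active); signal on channel 4 +; parameter Z depressed +; flag F1 raised + (via flag F2 raised → flag F1 raised)
(D) mechanism M3 — rate R increasing +; signal on channel 3 -; indicator I1 active +; signal on channel 4 +; parameter Z depressed +; flag F1 raised +
(C) is the only candidate with no mismatches.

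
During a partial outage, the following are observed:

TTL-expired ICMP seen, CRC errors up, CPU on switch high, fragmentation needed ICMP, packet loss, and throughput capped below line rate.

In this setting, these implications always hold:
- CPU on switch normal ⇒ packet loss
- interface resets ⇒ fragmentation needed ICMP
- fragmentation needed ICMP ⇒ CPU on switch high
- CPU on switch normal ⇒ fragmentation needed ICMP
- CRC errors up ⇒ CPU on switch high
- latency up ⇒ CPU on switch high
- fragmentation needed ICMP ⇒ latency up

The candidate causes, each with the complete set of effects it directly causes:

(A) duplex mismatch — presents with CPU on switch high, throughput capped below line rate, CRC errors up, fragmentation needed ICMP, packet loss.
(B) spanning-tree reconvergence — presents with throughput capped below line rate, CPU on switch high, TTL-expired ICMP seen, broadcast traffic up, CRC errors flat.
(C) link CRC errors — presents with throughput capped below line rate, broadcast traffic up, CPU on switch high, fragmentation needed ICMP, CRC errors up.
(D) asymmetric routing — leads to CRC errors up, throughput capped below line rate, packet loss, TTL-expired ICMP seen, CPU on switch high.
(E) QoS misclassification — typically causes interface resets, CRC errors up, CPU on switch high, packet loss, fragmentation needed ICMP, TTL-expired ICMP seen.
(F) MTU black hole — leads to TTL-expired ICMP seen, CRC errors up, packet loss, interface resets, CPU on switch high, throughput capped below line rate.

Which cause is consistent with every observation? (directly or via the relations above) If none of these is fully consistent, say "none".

Testing each hypothesis:
(A) duplex mismatch — does not account for TTL-expired ICMP seen
(B) spanning-tree reconvergence — TTL-expired ICMP seen match; CRC errors up miss; CPU on switch high match; fragmentation needed ICMP miss; packet loss miss; throughput capped below line rate match
(C) link CRC errors — TTL-expired ICMP seen miss; CRC errors up match; CPU on switch high match; fragmentation needed ICMP match; packet loss miss; throughput capped below line rate match
(D) asymmetric routing — does not account for fragmentation needed ICMP
(E) QoS misclassification — does not account for throughput capped below line rate
(F) MTU black hole — accounts for every observation (fragmentation needed ICMP by interface resets → fragmentation needed ICMP)
Only (F) is consistent with every observation.

F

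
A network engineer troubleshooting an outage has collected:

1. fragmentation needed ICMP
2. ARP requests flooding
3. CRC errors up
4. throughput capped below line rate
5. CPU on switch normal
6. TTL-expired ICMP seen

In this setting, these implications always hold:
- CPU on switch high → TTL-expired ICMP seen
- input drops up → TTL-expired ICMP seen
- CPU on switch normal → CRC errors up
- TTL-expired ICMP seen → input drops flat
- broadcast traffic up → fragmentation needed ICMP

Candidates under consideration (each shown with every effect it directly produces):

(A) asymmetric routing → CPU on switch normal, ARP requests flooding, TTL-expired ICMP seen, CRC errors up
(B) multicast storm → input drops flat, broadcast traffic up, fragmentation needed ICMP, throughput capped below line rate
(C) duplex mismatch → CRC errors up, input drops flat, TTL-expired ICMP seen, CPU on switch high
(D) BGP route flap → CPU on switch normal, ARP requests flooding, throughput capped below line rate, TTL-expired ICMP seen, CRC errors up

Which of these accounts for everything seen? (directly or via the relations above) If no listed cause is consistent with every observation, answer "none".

none

Checking each candidate against the observations:
(A) asymmetric routing — does not account for fragmentation needed ICMP, throughput capped below line rate
(B) multicast storm — does not account for ARP requests flooding, CRC errors up, CPU on switch normal, TTL-expired ICMP seen
(C) duplex mismatch — fragmentation needed ICMP ✗; ARP requests flooding ✗; CRC errors up ✓; throughput capped below line rate ✗; CPU on switch normal ✗; TTL-expired ICMP seen ✓
(D) BGP route flap — does not account for fragmentation needed ICMP
None of the listed candidates fits everything.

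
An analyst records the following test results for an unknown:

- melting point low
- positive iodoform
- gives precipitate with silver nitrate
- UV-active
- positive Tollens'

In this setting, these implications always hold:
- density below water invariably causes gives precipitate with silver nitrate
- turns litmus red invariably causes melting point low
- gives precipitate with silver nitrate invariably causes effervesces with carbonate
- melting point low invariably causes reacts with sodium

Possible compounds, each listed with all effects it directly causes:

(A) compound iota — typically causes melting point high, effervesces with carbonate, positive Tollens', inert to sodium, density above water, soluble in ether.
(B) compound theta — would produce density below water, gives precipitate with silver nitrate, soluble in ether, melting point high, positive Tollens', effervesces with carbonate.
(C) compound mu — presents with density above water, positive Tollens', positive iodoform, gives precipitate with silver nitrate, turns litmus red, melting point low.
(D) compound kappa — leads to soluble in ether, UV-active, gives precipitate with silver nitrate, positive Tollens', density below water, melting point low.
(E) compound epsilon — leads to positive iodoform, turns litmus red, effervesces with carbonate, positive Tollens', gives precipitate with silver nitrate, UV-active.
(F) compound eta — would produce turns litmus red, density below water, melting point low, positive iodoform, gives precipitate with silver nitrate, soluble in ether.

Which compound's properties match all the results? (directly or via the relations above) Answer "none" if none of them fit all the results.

Testing each hypothesis:
(A) compound iota — fails on melting point low, positive iodoform, gives precipitate with silver nitrate, UV-active (predicts melting point high, not melting point low)
(B) compound theta — melting point low NO; positive iodoform NO; gives precipitate with silver nitrate yes; UV-active NO; positive Tollens' yes
(C) compound mu — does not account for UV-active
(D) compound kappa — melting point low yes; positive iodoform NO; gives precipitate with silver nitrate yes; UV-active yes; positive Tollens' yes
(E) compound epsilon — accounts for every observation (melting point low via turns litmus red → melting point low)
(F) compound eta — does not account for UV-active, positive Tollens'
(E) alone accounts for all the evidence.

E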